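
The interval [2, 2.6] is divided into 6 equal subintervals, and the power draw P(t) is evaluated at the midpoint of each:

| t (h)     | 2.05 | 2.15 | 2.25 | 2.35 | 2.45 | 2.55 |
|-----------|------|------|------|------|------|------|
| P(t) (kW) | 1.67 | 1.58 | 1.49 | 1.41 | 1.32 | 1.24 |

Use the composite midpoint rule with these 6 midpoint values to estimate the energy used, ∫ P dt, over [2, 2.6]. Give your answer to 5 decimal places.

0.87100

h = 0.1, n = 6.
h·[y(m₁) + y(m₂) + y(m₃) + y(m₄) + y(m₅) + y(m₆)] = 0.1·(8.71) = 0.87100.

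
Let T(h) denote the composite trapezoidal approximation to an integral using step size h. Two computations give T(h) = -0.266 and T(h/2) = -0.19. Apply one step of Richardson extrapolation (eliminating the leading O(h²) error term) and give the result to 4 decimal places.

R = (4·T(h/2) − T(h)) / 3 = (4·(-0.19) − (-0.266))/3 = (-0.494)/3 = -0.1647.

-0.1647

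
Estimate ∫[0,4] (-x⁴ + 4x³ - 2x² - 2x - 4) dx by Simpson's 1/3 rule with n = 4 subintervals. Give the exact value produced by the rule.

h = (4 − 0)/4 = 1.
Nodes x₀,…,x₄ = 0, 1, 2, 3, 4.
f(x) = -x⁴ + 4x³ - 2x² - 2x - 4: f₀=-4, f₁=-5, f₂=0, f₃=-1, f₄=-44.
(h/3)·[f₀ + 4f₁ + 2f₂ + 4f₃ + f₄] = 0.333333·(-72) = -24.

-24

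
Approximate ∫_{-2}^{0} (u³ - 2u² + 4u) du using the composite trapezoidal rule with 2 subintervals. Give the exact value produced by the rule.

-19

h = (0 − (-2))/2 = 1.
Nodes u₀,…,u₂ = -2, -1, 0.
f(u) = u³ - 2u² + 4u: f₀=-24, f₁=-7, f₂=0.
(h/2)·[f₀ + 2f₁ + f₂] = 0.5·(-38) = -19.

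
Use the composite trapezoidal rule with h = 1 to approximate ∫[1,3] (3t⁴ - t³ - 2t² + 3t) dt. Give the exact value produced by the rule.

h = (3 − 1)/2 = 1.
Nodes t₀,…,t₂ = 1, 2, 3.
f(t) = 3t⁴ - t³ - 2t² + 3t: f₀=3, f₁=38, f₂=207.
(h/2)·[f₀ + 2f₁ + f₂] = 0.5·(286) = 143.

143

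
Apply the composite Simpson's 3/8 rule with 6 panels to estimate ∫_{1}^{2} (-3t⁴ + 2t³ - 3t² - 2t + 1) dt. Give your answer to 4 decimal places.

h = (2 − 1)/6 = 0.166667.
Nodes t₀,…,t₆ = 1, 1.166667, 1.333333, 1.5, 1.666667, 1.833333, 2.
f(t) = -3t⁴ + 2t³ - 3t² - 2t + 1: f₀=-5, f₁=-7.798611, f₂=-11.740741, f₃=-17.1875, f₄=-24.555556, f₅=-34.317130, f₆=-47.
(3h/8)·[f₀ + 3f₁ + 3f₂ + 2f₃ + 3f₄ + 3f₅ + f₆] = 0.0625·(-321.611111) = -20.1007.

-20.1007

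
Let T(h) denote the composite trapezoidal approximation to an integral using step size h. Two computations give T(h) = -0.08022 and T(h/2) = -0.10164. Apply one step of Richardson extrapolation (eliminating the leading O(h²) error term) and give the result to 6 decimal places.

R = (4·T(h/2) − T(h)) / 3 = (4·(-0.10164) − (-0.08022))/3 = (-0.32634)/3 = -0.108780.

-0.108780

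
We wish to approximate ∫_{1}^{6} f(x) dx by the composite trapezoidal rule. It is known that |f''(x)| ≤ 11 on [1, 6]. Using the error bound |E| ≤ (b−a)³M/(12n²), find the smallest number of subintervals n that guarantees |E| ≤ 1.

Need 1375/(12n²) ≤ 1.
n² ≥ 1375/(12·1) = 114.583 ⇒ n ≥ 10.7044, so the smallest n is 11.

11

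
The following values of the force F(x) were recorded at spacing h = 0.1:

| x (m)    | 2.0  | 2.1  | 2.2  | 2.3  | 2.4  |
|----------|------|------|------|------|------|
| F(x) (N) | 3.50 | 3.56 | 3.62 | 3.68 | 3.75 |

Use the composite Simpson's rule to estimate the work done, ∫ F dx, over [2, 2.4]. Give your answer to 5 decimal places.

1.44833

h = 0.1, n = 4.
(h/3)·[y₀ + 4y₁ + 2y₂ + 4y₃ + y₄] = 0.033333·(43.45) = 1.44833.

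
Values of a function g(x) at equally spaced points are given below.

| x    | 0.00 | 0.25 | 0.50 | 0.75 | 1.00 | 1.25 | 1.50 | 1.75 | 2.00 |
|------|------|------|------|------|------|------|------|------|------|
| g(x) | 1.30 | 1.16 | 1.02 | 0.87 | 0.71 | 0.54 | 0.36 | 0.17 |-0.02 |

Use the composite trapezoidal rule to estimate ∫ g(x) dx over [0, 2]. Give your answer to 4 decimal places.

h = 0.25, n = 8.
(h/2)·[y₀ + 2y₁ + 2y₂ + 2y₃ + 2y₄ + 2y₅ + 2y₆ + 2y₇ + y₈] = 0.125·(10.94) = 1.3675.

1.3675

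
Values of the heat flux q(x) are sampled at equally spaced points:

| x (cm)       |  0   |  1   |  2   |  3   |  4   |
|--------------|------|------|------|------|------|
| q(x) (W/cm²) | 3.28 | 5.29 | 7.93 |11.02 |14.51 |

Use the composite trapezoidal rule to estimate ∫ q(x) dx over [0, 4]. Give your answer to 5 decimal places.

33.13500

h = 1, n = 4.
(h/2)·[y₀ + 2y₁ + 2y₂ + 2y₃ + y₄] = 0.5·(66.27) = 33.13500.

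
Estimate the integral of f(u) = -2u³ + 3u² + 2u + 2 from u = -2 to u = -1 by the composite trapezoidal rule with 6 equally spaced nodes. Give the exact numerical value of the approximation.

h = (-1 − (-2))/5 = 0.2.
Nodes u₀,…,u₅ = -2, -1.8, -1.6, -1.4, -1.2, -1.
f(u) = -2u³ + 3u² + 2u + 2: f₀=26, f₁=19.784, f₂=14.672, f₃=10.568, f₄=7.376, f₅=5.
(h/2)·[f₀ + 2f₁ + 2f₂ + 2f₃ + 2f₄ + f₅] = 0.1·(135.8) = 13.58.

13.58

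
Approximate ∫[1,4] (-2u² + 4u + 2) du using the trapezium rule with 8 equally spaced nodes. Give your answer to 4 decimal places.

h = (4 − 1)/7 = 0.428571.
Nodes u₀,…,u₇ = 1, 1.428571, 1.857143, 2.285714, 2.714286, 3.142857, 3.571429, 4.
f(u) = -2u² + 4u + 2: f₀=4, f₁=3.632653, f₂=2.530612, f₃=0.693878, f₄=-1.877551, f₅=-5.183673, f₆=-9.224490, f₇=-14.
(h/2)·[f₀ + 2f₁ + 2f₂ + 2f₃ + 2f₄ + 2f₅ + 2f₆ + f₇] = 0.214286·(-28.857143) = -6.1837.

-6.1837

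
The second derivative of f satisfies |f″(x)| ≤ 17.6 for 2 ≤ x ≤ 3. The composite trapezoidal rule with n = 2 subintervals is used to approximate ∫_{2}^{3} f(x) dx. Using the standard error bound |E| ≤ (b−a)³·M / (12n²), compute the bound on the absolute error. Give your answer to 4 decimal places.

0.3667

|E| ≤ (1)³·17.6 / (12·2²) = 17.6/48 = 0.3667.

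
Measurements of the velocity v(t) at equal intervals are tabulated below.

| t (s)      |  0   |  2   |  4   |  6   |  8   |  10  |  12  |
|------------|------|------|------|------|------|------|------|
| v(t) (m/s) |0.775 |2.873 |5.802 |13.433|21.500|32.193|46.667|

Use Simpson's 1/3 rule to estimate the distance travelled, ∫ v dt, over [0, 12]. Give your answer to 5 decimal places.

h = 2, n = 6.
(h/3)·[y₀ + 4y₁ + 2y₂ + 4y₃ + 2y₄ + 4y₅ + y₆] = 0.666667·(296.042) = 197.36133.

197.36133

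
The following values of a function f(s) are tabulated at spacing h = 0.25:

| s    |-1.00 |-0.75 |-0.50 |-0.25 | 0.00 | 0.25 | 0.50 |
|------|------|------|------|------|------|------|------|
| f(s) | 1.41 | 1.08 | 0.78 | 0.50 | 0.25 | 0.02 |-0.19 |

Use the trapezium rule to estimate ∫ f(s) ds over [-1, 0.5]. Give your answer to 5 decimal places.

h = 0.25, n = 6.
(h/2)·[y₀ + 2y₁ + 2y₂ + 2y₃ + 2y₄ + 2y₅ + y₆] = 0.125·(6.48) = 0.81000.

0.81000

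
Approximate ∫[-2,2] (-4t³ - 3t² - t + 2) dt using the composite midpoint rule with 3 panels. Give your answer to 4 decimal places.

h = (2 − (-2))/3 = 1.333333.
Midpoints m₁,…,m₃ = -1.333333, 0, 1.333333.
f(m₁)=7.481481, f(m₂)=2, f(m₃)=-14.148148.
h·[f(m₁) + f(m₂) + f(m₃)] = 1.333333·(-4.666667) = -6.2222.

-6.2222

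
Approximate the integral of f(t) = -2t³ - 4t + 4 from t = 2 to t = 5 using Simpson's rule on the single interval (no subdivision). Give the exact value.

S = (b−a)/6 · [f(2) + 4f(3.5) + f(5)] = 0.5·[(-20) + 4·(-95.75) + (-266)] = -334.5.

-334.5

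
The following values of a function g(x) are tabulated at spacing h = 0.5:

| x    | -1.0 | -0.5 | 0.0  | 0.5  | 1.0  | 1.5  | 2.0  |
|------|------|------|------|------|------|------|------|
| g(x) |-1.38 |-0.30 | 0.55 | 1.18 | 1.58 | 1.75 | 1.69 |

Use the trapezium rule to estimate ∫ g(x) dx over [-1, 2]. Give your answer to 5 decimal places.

h = 0.5, n = 6.
(h/2)·[y₀ + 2y₁ + 2y₂ + 2y₃ + 2y₄ + 2y₅ + y₆] = 0.25·(9.83) = 2.45750.

2.45750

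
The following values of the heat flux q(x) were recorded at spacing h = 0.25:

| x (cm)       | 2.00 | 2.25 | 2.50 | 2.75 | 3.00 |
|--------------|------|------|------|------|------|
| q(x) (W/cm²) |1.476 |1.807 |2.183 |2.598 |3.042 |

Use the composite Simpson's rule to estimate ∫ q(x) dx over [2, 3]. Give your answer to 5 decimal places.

2.20867

h = 0.25, n = 4.
(h/3)·[y₀ + 4y₁ + 2y₂ + 4y₃ + y₄] = 0.083333·(26.504) = 2.20867.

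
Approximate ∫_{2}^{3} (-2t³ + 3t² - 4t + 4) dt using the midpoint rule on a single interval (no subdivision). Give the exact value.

-18.5

M = (b−a)·f(2.5) = 1·(-18.5) = -18.5.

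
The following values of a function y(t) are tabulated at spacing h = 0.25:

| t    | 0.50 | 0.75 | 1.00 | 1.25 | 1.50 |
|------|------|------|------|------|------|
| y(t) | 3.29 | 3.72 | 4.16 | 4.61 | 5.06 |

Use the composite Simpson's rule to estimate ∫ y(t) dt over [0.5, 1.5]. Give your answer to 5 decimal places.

4.16583

h = 0.25, n = 4.
(h/3)·[y₀ + 4y₁ + 2y₂ + 4y₃ + y₄] = 0.083333·(49.99) = 4.16583.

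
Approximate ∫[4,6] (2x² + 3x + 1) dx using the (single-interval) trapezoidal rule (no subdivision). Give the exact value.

136

T = (b−a)/2 · [f(4) + f(6)] = 1·[45 + 91] = 136.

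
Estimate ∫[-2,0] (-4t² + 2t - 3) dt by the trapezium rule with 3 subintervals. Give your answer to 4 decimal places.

-21.2593

h = (0 − (-2))/3 = 0.666667.
Nodes t₀,…,t₃ = -2, -1.333333, -0.666667, 0.
f(t) = -4t² + 2t - 3: f₀=-23, f₁=-12.777778, f₂=-6.111111, f₃=-3.
(h/2)·[f₀ + 2f₁ + 2f₂ + f₃] = 0.333333·(-63.777778) = -21.2593.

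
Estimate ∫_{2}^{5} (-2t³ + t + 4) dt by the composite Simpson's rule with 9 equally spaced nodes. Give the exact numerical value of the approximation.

-282

h = (5 − 2)/8 = 0.375.
Nodes t₀,…,t₈ = 2, 2.375, 2.75, 3.125, 3.5, 3.875, 4.25, 4.625, 5.
f(t) = -2t³ + t + 4: f₀=-10, f₁=-20.41796875, f₂=-34.84375, f₃=-53.91015625, f₄=-78.25, f₅=-108.49609375, f₆=-145.28125, f₇=-189.23828125, f₈=-241.
(h/3)·[f₀ + 4f₁ + 2f₂ + 4f₃ + 2f₄ + 4f₅ + 2f₆ + 4f₇ + f₈] = 0.125·(-2256) = -282.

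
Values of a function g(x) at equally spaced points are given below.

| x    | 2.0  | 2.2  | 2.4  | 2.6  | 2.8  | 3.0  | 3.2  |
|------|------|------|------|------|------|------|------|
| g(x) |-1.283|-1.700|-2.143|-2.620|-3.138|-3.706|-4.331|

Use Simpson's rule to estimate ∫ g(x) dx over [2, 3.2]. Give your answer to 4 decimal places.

-3.2187

h = 0.2, n = 6.
(h/3)·[y₀ + 4y₁ + 2y₂ + 4y₃ + 2y₄ + 4y₅ + y₆] = 0.066667·(-48.280) = -3.2187.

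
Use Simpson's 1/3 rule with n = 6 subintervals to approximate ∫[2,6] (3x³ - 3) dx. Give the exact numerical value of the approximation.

h = (6 − 2)/6 = 0.666667.
Nodes x₀,…,x₆ = 2, 2.666667, 3.333333, 4, 4.666667, 5.333333, 6.
f(x) = 3x³ - 3: f₀=21, f₁=53.888889, f₂=108.111111, f₃=189, f₄=301.888889, f₅=452.111111, f₆=645.
(h/3)·[f₀ + 4f₁ + 2f₂ + 4f₃ + 2f₄ + 4f₅ + f₆] = 0.222222·(4266) = 948.

948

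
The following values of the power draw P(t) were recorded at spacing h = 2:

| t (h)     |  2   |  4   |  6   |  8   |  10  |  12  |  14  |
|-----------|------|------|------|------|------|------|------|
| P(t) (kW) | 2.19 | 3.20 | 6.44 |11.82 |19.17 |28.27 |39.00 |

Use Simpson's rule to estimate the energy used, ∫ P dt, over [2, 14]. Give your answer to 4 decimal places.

h = 2, n = 6.
(h/3)·[y₀ + 4y₁ + 2y₂ + 4y₃ + 2y₄ + 4y₅ + y₆] = 0.666667·(265.57) = 177.0467.

177.0467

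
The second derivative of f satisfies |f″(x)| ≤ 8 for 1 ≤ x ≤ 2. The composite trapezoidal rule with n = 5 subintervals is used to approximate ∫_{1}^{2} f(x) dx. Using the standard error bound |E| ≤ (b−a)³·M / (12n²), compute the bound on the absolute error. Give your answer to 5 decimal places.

|E| ≤ (1)³·8 / (12·5²) = 8/300 = 0.02667.

0.02667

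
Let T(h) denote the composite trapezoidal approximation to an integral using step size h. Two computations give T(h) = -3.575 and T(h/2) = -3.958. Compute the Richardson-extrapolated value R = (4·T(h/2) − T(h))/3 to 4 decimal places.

-4.0857

R = (4·T(h/2) − T(h)) / 3 = (4·(-3.958) − (-3.575))/3 = (-12.257)/3 = -4.0857.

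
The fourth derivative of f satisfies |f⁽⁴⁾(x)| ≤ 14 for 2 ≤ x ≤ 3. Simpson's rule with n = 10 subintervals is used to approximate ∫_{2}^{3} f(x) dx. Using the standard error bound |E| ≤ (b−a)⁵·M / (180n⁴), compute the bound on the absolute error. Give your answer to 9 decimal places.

|E| ≤ (1)⁵·14 / (180·10⁴) = 14/1800000 = 0.000007778.

0.000007778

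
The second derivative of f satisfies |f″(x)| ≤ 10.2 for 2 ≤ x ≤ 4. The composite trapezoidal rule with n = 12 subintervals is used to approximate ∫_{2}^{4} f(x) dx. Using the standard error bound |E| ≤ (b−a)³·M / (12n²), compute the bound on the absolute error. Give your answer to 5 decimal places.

0.04722

|E| ≤ (2)³·10.2 / (12·12²) = 81.6/1728 = 0.04722.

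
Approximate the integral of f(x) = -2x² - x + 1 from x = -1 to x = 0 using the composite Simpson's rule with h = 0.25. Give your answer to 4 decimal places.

0.8333

h = (0 − (-1))/4 = 0.25.
Nodes x₀,…,x₄ = -1, -0.75, -0.5, -0.25, 0.
f(x) = -2x² - x + 1: f₀=0, f₁=0.625, f₂=1, f₃=1.125, f₄=1.
(h/3)·[f₀ + 4f₁ + 2f₂ + 4f₃ + f₄] = 0.083333·(10) = 0.8333.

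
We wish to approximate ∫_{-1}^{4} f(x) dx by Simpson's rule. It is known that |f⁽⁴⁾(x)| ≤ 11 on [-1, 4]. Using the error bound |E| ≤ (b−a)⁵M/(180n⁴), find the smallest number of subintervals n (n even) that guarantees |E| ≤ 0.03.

Need 34375/(180n⁴) ≤ 0.03.
n⁴ ≥ 34375/(180·0.03) = 6365.74 ⇒ n ≥ 8.9323, so the smallest even n is 10. (n must be even for Simpson's rule.)

10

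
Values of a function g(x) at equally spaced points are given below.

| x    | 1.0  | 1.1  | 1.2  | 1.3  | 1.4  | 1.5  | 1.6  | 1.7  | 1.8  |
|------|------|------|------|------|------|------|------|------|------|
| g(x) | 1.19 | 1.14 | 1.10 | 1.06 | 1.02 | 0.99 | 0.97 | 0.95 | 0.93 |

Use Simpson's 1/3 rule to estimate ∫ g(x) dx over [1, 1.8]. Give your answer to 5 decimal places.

h = 0.1, n = 8.
(h/3)·[y₀ + 4y₁ + 2y₂ + 4y₃ + 2y₄ + 4y₅ + 2y₆ + 4y₇ + y₈] = 0.033333·(24.86) = 0.82867.

0.82867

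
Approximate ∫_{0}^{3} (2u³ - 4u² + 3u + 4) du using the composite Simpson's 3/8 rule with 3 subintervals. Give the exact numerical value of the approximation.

30

h = (3 − 0)/3 = 1.
Nodes u₀,…,u₃ = 0, 1, 2, 3.
f(u) = 2u³ - 4u² + 3u + 4: f₀=4, f₁=5, f₂=10, f₃=31.
(3h/8)·[f₀ + 3f₁ + 3f₂ + f₃] = 0.375·(80) = 30.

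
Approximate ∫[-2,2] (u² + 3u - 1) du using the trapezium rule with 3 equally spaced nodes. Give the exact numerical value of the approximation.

h = (2 − (-2))/2 = 2.
Nodes u₀,…,u₂ = -2, 0, 2.
f(u) = u² + 3u - 1: f₀=-3, f₁=-1, f₂=9.
(h/2)·[f₀ + 2f₁ + f₂] = 1·(4) = 4.

4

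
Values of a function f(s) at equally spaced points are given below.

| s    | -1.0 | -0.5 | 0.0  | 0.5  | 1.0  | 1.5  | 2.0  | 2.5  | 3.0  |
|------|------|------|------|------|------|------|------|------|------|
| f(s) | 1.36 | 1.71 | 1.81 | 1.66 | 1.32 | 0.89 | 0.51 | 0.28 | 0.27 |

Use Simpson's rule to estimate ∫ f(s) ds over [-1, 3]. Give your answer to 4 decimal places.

4.5117

h = 0.5, n = 8.
(h/3)·[y₀ + 4y₁ + 2y₂ + 4y₃ + 2y₄ + 4y₅ + 2y₆ + 4y₇ + y₈] = 0.166667·(27.07) = 4.5117.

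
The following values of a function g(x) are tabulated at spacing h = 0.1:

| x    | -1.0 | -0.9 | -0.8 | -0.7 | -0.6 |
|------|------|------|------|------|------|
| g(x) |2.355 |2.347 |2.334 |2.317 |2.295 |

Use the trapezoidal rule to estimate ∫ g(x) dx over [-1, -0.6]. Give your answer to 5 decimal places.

0.93230

h = 0.1, n = 4.
(h/2)·[y₀ + 2y₁ + 2y₂ + 2y₃ + y₄] = 0.05·(18.646) = 0.93230.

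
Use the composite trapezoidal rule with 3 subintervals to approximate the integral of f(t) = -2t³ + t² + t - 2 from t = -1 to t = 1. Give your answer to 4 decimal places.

-3.1852

h = (1 − (-1))/3 = 0.666667.
Nodes t₀,…,t₃ = -1, -0.333333, 0.333333, 1.
f(t) = -2t³ + t² + t - 2: f₀=0, f₁=-2.148148, f₂=-1.629630, f₃=-2.
(h/2)·[f₀ + 2f₁ + 2f₂ + f₃] = 0.333333·(-9.555556) = -3.1852.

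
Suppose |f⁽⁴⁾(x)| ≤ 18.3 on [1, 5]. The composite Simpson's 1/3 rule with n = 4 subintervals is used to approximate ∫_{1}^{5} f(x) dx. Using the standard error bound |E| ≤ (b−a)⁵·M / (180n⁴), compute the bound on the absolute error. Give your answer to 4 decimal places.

0.4067

|E| ≤ (4)⁵·18.3 / (180·4⁴) = 18739.2/46080 = 0.4067.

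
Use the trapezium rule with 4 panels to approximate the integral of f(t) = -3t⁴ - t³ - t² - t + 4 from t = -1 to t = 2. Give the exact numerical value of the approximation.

-21.720703125

h = (2 − (-1))/4 = 0.75.
Nodes t₀,…,t₄ = -1, -0.25, 0.5, 1.25, 2.
f(t) = -3t⁴ - t³ - t² - t + 4: f₀=2, f₁=4.19140625, f₂=2.9375, f₃=-8.08984375, f₄=-58.
(h/2)·[f₀ + 2f₁ + 2f₂ + 2f₃ + f₄] = 0.375·(-57.921875) = -21.720703125.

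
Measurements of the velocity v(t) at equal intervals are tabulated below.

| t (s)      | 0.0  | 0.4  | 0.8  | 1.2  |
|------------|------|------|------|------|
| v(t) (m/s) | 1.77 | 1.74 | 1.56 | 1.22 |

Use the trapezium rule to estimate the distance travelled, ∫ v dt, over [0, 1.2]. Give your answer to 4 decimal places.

h = 0.4, n = 3.
(h/2)·[y₀ + 2y₁ + 2y₂ + y₃] = 0.2·(9.59) = 1.9180.

1.9180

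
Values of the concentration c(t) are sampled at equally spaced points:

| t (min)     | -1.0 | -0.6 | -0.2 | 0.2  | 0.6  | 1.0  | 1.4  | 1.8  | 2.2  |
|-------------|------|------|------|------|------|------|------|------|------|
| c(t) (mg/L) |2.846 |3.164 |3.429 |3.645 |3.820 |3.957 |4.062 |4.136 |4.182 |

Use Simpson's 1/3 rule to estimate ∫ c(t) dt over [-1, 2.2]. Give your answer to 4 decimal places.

h = 0.4, n = 8.
(h/3)·[y₀ + 4y₁ + 2y₂ + 4y₃ + 2y₄ + 4y₅ + 2y₆ + 4y₇ + y₈] = 0.133333·(89.258) = 11.9011.

11.9011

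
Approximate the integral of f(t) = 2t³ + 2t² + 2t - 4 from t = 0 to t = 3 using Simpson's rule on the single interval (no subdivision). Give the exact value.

S = (b−a)/6 · [f(0) + 4f(1.5) + f(3)] = 0.5·[(-4) + 4·10.25 + 74] = 55.5.

55.5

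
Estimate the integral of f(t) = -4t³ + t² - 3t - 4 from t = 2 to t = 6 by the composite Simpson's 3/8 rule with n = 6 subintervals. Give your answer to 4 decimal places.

-1274.6667

h = (6 − 2)/6 = 0.666667.
Nodes t₀,…,t₆ = 2, 2.666667, 3.333333, 4, 4.666667, 5.333333, 6.
f(t) = -4t³ + t² - 3t - 4: f₀=-38, f₁=-80.740741, f₂=-151.037037, f₃=-256, f₄=-402.740741, f₅=-598.370370, f₆=-850.
(3h/8)·[f₀ + 3f₁ + 3f₂ + 2f₃ + 3f₄ + 3f₅ + f₆] = 0.25·(-5098.666667) = -1274.6667.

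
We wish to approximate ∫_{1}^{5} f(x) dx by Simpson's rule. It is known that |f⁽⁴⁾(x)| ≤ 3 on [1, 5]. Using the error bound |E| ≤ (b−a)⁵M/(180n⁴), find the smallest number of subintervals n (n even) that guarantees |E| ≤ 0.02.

Need 3072/(180n⁴) ≤ 0.02.
n⁴ ≥ 3072/(180·0.02) = 853.333 ⇒ n ≥ 5.4048, so the smallest even n is 6. (n must be even for Simpson's rule.)

6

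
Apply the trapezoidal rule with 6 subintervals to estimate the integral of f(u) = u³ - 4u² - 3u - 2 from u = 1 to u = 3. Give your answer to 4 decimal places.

h = (3 − 1)/6 = 0.333333.
Nodes u₀,…,u₆ = 1, 1.333333, 1.666667, 2, 2.333333, 2.666667, 3.
f(u) = u³ - 4u² - 3u - 2: f₀=-8, f₁=-10.740741, f₂=-13.481481, f₃=-16, f₄=-18.074074, f₅=-19.481481, f₆=-20.
(h/2)·[f₀ + 2f₁ + 2f₂ + 2f₃ + 2f₄ + 2f₅ + f₆] = 0.166667·(-183.555556) = -30.5926.

-30.5926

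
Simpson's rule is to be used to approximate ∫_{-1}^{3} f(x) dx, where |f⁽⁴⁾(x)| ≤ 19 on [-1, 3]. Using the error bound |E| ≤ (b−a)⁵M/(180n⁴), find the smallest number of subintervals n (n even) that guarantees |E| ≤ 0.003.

14

Need 19456/(180n⁴) ≤ 0.003.
n⁴ ≥ 19456/(180·0.003) = 36029.6 ⇒ n ≥ 13.7773, so the smallest even n is 14. (n must be even for Simpson's rule.)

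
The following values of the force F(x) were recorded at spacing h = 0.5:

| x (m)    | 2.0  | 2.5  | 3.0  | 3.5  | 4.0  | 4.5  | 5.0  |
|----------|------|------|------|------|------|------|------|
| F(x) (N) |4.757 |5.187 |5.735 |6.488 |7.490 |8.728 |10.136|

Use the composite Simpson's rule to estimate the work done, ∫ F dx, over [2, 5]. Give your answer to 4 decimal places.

h = 0.5, n = 6.
(h/3)·[y₀ + 4y₁ + 2y₂ + 4y₃ + 2y₄ + 4y₅ + y₆] = 0.166667·(122.955) = 20.4925.

20.4925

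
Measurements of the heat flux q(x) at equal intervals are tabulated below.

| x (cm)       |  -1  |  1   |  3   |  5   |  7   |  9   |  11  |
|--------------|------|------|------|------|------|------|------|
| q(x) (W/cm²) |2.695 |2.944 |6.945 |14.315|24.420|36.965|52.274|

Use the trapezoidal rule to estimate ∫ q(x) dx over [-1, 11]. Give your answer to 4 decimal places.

226.1470

h = 2, n = 6.
(h/2)·[y₀ + 2y₁ + 2y₂ + 2y₃ + 2y₄ + 2y₅ + y₆] = 1·(226.147) = 226.1470.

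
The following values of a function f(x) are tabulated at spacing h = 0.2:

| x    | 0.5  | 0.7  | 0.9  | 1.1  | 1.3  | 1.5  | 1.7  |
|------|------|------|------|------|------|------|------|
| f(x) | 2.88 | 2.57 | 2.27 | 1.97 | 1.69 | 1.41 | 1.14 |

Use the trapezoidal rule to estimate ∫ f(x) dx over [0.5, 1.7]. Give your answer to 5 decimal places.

h = 0.2, n = 6.
(h/2)·[y₀ + 2y₁ + 2y₂ + 2y₃ + 2y₄ + 2y₅ + y₆] = 0.1·(23.84) = 2.38400.

2.38400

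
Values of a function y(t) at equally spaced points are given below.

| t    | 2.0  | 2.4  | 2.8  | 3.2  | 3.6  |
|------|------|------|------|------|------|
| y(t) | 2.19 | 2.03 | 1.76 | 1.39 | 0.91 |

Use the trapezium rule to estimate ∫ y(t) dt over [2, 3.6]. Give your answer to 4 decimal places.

2.6920

h = 0.4, n = 4.
(h/2)·[y₀ + 2y₁ + 2y₂ + 2y₃ + y₄] = 0.2·(13.46) = 2.6920.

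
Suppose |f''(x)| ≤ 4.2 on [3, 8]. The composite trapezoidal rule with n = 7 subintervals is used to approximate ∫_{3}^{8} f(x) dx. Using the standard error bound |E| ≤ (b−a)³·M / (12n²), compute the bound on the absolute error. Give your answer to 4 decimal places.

|E| ≤ (5)³·4.2 / (12·7²) = 525/588 = 0.8929.

0.8929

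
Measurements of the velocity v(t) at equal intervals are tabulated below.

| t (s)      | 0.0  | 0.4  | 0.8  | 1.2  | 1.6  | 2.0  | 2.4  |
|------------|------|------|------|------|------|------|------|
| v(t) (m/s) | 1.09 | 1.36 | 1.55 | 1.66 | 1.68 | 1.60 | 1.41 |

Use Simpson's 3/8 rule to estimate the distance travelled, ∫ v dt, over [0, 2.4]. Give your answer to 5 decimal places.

h = 0.4, n = 6.
(3h/8)·[y₀ + 3y₁ + 3y₂ + 2y₃ + 3y₄ + 3y₅ + y₆] = 0.15·(24.39) = 3.65850.

3.65850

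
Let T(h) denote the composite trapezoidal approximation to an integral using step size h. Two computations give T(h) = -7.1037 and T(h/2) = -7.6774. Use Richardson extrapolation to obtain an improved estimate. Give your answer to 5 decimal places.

-7.86863

R = (4·T(h/2) − T(h)) / 3 = (4·(-7.6774) − (-7.1037))/3 = (-23.6059)/3 = -7.86863.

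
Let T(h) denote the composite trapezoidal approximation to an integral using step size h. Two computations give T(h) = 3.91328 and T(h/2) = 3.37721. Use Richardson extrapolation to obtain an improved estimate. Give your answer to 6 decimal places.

R = (4·T(h/2) − T(h)) / 3 = (4·3.37721 − 3.91328)/3 = (9.59556)/3 = 3.198520.

3.198520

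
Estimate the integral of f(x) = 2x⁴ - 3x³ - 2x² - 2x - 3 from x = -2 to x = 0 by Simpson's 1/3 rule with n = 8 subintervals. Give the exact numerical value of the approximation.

17.46875

h = (0 − (-2))/8 = 0.25.
Nodes x₀,…,x₈ = -2, -1.75, -1.5, -1.25, -1, -0.75, -0.5, -0.25, 0.
f(x) = 2x⁴ - 3x³ - 2x² - 2x - 3: f₀=49, f₁=29.2109375, f₂=15.75, f₃=7.1171875, f₄=2, f₅=-0.7265625, f₆=-2, f₇=-2.5703125, f₈=-3.
(h/3)·[f₀ + 4f₁ + 2f₂ + 4f₃ + 2f₄ + 4f₅ + 2f₆ + 4f₇ + f₈] = 0.083333·(209.625) = 17.46875.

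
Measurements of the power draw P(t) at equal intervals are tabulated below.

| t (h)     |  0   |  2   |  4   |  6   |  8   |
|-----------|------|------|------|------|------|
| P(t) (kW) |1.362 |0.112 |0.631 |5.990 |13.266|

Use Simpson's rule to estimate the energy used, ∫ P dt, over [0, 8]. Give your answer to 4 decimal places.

26.8653

h = 2, n = 4.
(h/3)·[y₀ + 4y₁ + 2y₂ + 4y₃ + y₄] = 0.666667·(40.298) = 26.8653.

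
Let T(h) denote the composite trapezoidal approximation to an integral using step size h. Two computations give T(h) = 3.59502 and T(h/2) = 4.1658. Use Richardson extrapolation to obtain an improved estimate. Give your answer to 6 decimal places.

R = (4·T(h/2) − T(h)) / 3 = (4·4.1658 − 3.59502)/3 = (13.06818)/3 = 4.356060.

4.356060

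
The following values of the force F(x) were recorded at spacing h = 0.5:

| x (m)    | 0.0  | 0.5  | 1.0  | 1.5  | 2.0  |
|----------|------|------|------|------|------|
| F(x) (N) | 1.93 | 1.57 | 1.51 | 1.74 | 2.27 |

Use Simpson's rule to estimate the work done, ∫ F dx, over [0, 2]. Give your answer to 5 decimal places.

h = 0.5, n = 4.
(h/3)·[y₀ + 4y₁ + 2y₂ + 4y₃ + y₄] = 0.166667·(20.46) = 3.41000.

3.41000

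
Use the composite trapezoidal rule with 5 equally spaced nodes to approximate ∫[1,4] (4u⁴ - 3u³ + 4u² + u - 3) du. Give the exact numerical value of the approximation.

751.5703125

h = (4 − 1)/4 = 0.75.
Nodes u₀,…,u₄ = 1, 1.75, 2.5, 3.25, 4.
f(u) = 4u⁴ - 3u³ + 4u² + u - 3: f₀=3, f₁=32.4375, f₂=133.875, f₃=385.78125, f₄=897.
(h/2)·[f₀ + 2f₁ + 2f₂ + 2f₃ + f₄] = 0.375·(2004.1875) = 751.5703125.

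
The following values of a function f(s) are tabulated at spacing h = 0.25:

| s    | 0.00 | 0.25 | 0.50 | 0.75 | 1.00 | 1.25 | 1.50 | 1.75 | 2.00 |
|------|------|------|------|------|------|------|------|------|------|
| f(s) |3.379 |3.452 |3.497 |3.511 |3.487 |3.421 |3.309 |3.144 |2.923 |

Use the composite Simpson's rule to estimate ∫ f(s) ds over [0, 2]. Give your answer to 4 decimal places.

6.7500

h = 0.25, n = 8.
(h/3)·[y₀ + 4y₁ + 2y₂ + 4y₃ + 2y₄ + 4y₅ + 2y₆ + 4y₇ + y₈] = 0.083333·(81.000) = 6.7500.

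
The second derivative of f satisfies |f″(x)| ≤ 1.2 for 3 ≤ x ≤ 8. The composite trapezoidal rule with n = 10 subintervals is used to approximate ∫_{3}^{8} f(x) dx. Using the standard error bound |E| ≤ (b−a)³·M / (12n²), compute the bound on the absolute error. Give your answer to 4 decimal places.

|E| ≤ (5)³·1.2 / (12·10²) = 150/1200 = 0.1250.

0.1250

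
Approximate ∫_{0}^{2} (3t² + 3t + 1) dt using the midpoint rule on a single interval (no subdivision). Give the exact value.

M = (b−a)·f(1) = 2·(7) = 14.

14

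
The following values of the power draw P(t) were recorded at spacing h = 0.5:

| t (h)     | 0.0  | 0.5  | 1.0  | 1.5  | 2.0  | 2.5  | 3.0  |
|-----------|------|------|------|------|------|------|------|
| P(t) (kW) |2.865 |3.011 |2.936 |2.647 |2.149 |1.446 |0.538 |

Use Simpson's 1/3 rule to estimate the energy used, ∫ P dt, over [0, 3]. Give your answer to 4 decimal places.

6.9982

h = 0.5, n = 6.
(h/3)·[y₀ + 4y₁ + 2y₂ + 4y₃ + 2y₄ + 4y₅ + y₆] = 0.166667·(41.989) = 6.9982.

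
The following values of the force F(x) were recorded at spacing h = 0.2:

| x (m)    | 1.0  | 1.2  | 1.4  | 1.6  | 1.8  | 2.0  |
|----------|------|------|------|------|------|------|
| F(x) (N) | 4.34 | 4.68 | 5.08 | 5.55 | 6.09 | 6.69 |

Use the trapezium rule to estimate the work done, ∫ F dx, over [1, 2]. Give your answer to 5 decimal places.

h = 0.2, n = 5.
(h/2)·[y₀ + 2y₁ + 2y₂ + 2y₃ + 2y₄ + y₅] = 0.1·(53.83) = 5.38300.

5.38300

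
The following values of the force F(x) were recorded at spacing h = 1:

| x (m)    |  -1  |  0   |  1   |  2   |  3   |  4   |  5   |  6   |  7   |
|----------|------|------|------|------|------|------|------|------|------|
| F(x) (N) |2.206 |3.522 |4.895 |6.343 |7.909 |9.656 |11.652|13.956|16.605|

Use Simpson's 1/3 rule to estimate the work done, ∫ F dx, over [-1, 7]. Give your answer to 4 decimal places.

h = 1, n = 8.
(h/3)·[y₀ + 4y₁ + 2y₂ + 4y₃ + 2y₄ + 4y₅ + 2y₆ + 4y₇ + y₈] = 0.333333·(201.631) = 67.2103.

67.2103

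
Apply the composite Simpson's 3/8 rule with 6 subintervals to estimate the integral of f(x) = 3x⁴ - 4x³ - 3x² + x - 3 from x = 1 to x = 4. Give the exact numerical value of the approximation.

h = (4 − 1)/6 = 0.5.
Nodes x₀,…,x₆ = 1, 1.5, 2, 2.5, 3, 3.5, 4.
f(x) = 3x⁴ - 4x³ - 3x² + x - 3: f₀=-6, f₁=-6.5625, f₂=3, f₃=35.4375, f₄=108, f₅=242.4375, f₆=465.
(3h/8)·[f₀ + 3f₁ + 3f₂ + 2f₃ + 3f₄ + 3f₅ + f₆] = 0.1875·(1570.5) = 294.46875.

294.46875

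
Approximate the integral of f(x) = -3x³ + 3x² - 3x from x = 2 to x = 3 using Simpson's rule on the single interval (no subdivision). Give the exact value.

-37.25

S = (b−a)/6 · [f(2) + 4f(2.5) + f(3)] = 0.166667·[(-18) + 4·(-35.625) + (-63)] = -37.25.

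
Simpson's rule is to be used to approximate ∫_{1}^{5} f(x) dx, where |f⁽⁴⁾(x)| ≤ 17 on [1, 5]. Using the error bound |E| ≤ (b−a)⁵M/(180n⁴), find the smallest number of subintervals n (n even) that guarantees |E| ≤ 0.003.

Need 17408/(180n⁴) ≤ 0.003.
n⁴ ≥ 17408/(180·0.003) = 32237 ⇒ n ≥ 13.3995, so the smallest even n is 14. (n must be even for Simpson's rule.)

14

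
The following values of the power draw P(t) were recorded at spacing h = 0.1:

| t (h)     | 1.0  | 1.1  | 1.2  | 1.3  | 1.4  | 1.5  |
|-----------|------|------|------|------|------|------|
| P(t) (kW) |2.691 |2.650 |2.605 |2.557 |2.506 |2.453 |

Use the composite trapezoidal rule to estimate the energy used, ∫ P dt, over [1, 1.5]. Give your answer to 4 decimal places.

h = 0.1, n = 5.
(h/2)·[y₀ + 2y₁ + 2y₂ + 2y₃ + 2y₄ + y₅] = 0.05·(25.780) = 1.2890.

1.2890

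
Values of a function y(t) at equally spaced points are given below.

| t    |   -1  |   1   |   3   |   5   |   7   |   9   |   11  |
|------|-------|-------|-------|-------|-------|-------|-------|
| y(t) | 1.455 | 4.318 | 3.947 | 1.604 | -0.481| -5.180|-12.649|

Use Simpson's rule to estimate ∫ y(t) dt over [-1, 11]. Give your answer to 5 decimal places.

-0.86267

h = 2, n = 6.
(h/3)·[y₀ + 4y₁ + 2y₂ + 4y₃ + 2y₄ + 4y₅ + y₆] = 0.666667·(-1.294) = -0.86267.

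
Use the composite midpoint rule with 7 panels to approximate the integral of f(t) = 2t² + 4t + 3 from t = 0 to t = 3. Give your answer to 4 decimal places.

44.9082

h = (3 − 0)/7 = 0.428571.
Midpoints m₁,…,m₇ = 0.214286, 0.642857, 1.071429, 1.5, 1.928571, 2.357143, 2.785714.
f(m₁)=3.948980, f(m₂)=6.397959, f(m₃)=9.581633, f(m₄)=13.5, f(m₅)=18.153061, f(m₆)=23.540816, f(m₇)=29.663265.
h·[f(m₁) + f(m₂) + f(m₃) + f(m₄) + f(m₅) + f(m₆) + f(m₇)] = 0.428571·(104.785714) = 44.9082.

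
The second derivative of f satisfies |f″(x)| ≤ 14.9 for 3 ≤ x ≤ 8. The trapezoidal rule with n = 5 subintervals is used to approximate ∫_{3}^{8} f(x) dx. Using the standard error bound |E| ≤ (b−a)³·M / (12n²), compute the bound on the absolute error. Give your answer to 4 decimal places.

|E| ≤ (5)³·14.9 / (12·5²) = 1862.5/300 = 6.2083.

6.2083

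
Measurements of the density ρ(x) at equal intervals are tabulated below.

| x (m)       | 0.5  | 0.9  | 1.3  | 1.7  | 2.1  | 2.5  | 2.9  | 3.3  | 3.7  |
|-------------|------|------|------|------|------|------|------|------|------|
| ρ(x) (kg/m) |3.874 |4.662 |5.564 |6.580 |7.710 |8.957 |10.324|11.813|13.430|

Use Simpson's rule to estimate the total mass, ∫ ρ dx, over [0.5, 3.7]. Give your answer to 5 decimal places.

25.67307

h = 0.4, n = 8.
(h/3)·[y₀ + 4y₁ + 2y₂ + 4y₃ + 2y₄ + 4y₅ + 2y₆ + 4y₇ + y₈] = 0.133333·(192.548) = 25.67307.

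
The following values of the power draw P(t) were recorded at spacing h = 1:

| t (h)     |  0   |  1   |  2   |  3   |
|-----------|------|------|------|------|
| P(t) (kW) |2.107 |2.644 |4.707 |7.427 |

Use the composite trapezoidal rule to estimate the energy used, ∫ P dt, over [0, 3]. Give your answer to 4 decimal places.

12.1180

h = 1, n = 3.
(h/2)·[y₀ + 2y₁ + 2y₂ + y₃] = 0.5·(24.236) = 12.1180.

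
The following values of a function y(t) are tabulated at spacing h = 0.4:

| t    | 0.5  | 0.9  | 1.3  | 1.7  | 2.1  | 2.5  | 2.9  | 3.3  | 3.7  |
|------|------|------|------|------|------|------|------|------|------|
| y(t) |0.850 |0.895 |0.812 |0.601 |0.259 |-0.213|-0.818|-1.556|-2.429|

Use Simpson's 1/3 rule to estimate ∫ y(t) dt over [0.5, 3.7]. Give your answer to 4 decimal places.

h = 0.4, n = 8.
(h/3)·[y₀ + 4y₁ + 2y₂ + 4y₃ + 2y₄ + 4y₅ + 2y₆ + 4y₇ + y₈] = 0.133333·(-2.165) = -0.2887.

-0.2887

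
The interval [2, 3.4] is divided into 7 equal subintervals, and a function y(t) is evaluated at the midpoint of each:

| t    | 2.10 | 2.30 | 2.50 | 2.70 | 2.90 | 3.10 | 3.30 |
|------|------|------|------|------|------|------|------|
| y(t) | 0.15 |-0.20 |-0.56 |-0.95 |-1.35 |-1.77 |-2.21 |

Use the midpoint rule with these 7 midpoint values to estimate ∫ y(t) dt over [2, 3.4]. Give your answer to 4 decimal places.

h = 0.2, n = 7.
h·[y(m₁) + y(m₂) + y(m₃) + y(m₄) + y(m₅) + y(m₆) + y(m₇)] = 0.2·(-6.89) = -1.3780.

-1.3780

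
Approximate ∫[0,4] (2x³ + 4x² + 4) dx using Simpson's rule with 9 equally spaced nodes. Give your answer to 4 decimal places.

h = (4 − 0)/8 = 0.5.
Nodes x₀,…,x₈ = 0, 0.5, 1, 1.5, 2, 2.5, 3, 3.5, 4.
f(x) = 2x³ + 4x² + 4: f₀=4, f₁=5.25, f₂=10, f₃=19.75, f₄=36, f₅=60.25, f₆=94, f₇=138.75, f₈=196.
(h/3)·[f₀ + 4f₁ + 2f₂ + 4f₃ + 2f₄ + 4f₅ + 2f₆ + 4f₇ + f₈] = 0.166667·(1376) = 229.3333.

229.3333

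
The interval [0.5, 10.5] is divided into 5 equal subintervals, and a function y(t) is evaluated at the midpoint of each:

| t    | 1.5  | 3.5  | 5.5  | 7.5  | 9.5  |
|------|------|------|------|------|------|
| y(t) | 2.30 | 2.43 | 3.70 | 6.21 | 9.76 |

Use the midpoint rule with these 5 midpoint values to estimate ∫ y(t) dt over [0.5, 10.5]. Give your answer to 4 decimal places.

48.8000

h = 2, n = 5.
h·[y(m₁) + y(m₂) + y(m₃) + y(m₄) + y(m₅)] = 2·(24.40) = 48.8000.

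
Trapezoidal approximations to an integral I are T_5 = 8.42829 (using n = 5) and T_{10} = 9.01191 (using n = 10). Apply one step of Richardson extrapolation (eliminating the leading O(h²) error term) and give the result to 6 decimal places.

R = (4·T_{10} − T_5) / 3 = (4·9.01191 − 8.42829)/3 = (27.61935)/3 = 9.206450.

9.206450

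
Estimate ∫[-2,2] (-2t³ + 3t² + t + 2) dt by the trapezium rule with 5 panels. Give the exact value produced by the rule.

25.28

h = (2 − (-2))/5 = 0.8.
Nodes t₀,…,t₅ = -2, -1.2, -0.4, 0.4, 1.2, 2.
f(t) = -2t³ + 3t² + t + 2: f₀=28, f₁=8.576, f₂=2.208, f₃=2.752, f₄=4.064, f₅=0.
(h/2)·[f₀ + 2f₁ + 2f₂ + 2f₃ + 2f₄ + f₅] = 0.4·(63.2) = 25.28.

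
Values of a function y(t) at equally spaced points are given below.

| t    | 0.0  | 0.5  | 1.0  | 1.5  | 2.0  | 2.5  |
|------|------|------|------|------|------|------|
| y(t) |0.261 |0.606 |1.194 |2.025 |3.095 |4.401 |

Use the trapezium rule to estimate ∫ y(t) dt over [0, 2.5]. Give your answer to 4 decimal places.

h = 0.5, n = 5.
(h/2)·[y₀ + 2y₁ + 2y₂ + 2y₃ + 2y₄ + y₅] = 0.25·(18.502) = 4.6255.

4.6255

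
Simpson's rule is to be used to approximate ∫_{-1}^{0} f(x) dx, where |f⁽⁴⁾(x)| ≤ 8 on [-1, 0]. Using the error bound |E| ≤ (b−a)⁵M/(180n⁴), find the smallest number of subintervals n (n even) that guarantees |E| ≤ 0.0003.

4

Need 8/(180n⁴) ≤ 0.0003.
n⁴ ≥ 8/(180·0.0003) = 148.148 ⇒ n ≥ 3.4888, so the smallest even n is 4. (n must be even for Simpson's rule.)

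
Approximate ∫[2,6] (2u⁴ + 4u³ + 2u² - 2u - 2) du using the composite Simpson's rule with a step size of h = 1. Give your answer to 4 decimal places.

h = (6 − 2)/4 = 1.
Nodes u₀,…,u₄ = 2, 3, 4, 5, 6.
f(u) = 2u⁴ + 4u³ + 2u² - 2u - 2: f₀=66, f₁=280, f₂=790, f₃=1788, f₄=3514.
(h/3)·[f₀ + 4f₁ + 2f₂ + 4f₃ + f₄] = 0.333333·(13432) = 4477.3333.

4477.3333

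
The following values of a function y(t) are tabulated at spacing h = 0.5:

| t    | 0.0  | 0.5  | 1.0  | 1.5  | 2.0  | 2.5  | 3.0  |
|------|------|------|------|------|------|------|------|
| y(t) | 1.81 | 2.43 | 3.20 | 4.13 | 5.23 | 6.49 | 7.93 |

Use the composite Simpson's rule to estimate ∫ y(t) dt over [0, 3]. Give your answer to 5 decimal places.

13.13333

h = 0.5, n = 6.
(h/3)·[y₀ + 4y₁ + 2y₂ + 4y₃ + 2y₄ + 4y₅ + y₆] = 0.166667·(78.80) = 13.13333.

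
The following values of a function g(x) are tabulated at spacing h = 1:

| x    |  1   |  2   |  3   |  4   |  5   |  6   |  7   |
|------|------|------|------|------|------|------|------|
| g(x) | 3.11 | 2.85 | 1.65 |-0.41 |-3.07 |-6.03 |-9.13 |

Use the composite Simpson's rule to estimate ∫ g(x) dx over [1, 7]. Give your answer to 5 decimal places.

h = 1, n = 6.
(h/3)·[y₀ + 4y₁ + 2y₂ + 4y₃ + 2y₄ + 4y₅ + y₆] = 0.333333·(-23.22) = -7.74000.

-7.74000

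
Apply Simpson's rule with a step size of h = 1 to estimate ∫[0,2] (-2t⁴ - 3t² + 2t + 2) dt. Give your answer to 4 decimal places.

-13.3333

h = (2 − 0)/2 = 1.
Nodes t₀,…,t₂ = 0, 1, 2.
f(t) = -2t⁴ - 3t² + 2t + 2: f₀=2, f₁=-1, f₂=-38.
(h/3)·[f₀ + 4f₁ + f₂] = 0.333333·(-40) = -13.3333.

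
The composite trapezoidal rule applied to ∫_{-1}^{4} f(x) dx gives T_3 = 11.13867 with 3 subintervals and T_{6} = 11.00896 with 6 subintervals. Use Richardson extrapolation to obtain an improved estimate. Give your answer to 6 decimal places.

10.965723

R = (4·T_{6} − T_3) / 3 = (4·11.00896 − 11.13867)/3 = (32.89717)/3 = 10.965723.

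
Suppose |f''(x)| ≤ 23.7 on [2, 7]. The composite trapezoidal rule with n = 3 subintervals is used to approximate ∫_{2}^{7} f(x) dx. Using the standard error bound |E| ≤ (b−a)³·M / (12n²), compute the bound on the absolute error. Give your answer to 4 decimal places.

27.4306

|E| ≤ (5)³·23.7 / (12·3²) = 2962.5/108 = 27.4306.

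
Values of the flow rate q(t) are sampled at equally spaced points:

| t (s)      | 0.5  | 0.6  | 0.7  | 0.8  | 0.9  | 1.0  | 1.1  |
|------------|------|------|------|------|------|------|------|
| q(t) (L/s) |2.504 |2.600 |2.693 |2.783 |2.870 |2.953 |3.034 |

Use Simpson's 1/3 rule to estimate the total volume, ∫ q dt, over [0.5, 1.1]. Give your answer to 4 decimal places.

1.6669

h = 0.1, n = 6.
(h/3)·[y₀ + 4y₁ + 2y₂ + 4y₃ + 2y₄ + 4y₅ + y₆] = 0.033333·(50.008) = 1.6669.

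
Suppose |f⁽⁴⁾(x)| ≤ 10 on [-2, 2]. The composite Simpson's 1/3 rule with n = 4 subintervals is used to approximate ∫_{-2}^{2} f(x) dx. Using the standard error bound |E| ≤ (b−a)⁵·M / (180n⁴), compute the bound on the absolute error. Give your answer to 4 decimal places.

|E| ≤ (4)⁵·10 / (180·4⁴) = 10240/46080 = 0.2222.

0.2222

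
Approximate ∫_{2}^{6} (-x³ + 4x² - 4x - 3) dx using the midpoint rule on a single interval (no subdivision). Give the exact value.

M = (b−a)·f(4) = 4·(-19) = -76.

-76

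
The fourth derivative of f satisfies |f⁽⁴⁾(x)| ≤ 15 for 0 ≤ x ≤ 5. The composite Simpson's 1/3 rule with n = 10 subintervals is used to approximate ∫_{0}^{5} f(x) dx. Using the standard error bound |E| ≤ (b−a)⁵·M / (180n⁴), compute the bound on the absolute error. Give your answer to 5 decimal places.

0.02604

|E| ≤ (5)⁵·15 / (180·10⁴) = 46875/1800000 = 0.02604.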